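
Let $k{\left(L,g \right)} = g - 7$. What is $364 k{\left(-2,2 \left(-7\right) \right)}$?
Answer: $-7644$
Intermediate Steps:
$k{\left(L,g \right)} = -7 + g$ ($k{\left(L,g \right)} = g - 7 = -7 + g$)
$364 k{\left(-2,2 \left(-7\right) \right)} = 364 \left(-7 + 2 \left(-7\right)\right) = 364 \left(-7 - 14\right) = 364 \left(-21\right) = -7644$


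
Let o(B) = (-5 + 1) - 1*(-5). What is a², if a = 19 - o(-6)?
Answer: 324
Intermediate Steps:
o(B) = 1 (o(B) = -4 + 5 = 1)
a = 18 (a = 19 - 1*1 = 19 - 1 = 18)
a² = 18² = 324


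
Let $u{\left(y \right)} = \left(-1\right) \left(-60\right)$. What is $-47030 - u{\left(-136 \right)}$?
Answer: $-47090$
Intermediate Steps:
$u{\left(y \right)} = 60$
$-47030 - u{\left(-136 \right)} = -47030 - 60 = -47090$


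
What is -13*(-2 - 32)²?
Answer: -15028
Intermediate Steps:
-13*(-2 - 32)² = -13*(-34)² = -13*1156 = -15028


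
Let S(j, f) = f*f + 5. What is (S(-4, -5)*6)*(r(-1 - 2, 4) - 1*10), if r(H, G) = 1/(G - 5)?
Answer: -1980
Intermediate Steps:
r(H, G) = 1/(-5 + G)
S(j, f) = 5 + f² (S(j, f) = f² + 5 = 5 + f²)
(S(-4, -5)*6)*(r(-1 - 2, 4) - 1*10) = ((5 + (-5)²)*6)*(1/(-5 + 4) - 1*10) = ((5 + 25)*6)*(1/(-1) - 10) = (30*6)*(-1 - 10) = 180*(-11) = -1980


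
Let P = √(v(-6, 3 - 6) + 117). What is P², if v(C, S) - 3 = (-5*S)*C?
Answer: 30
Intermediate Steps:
v(C, S) = 3 - 5*C*S (v(C, S) = 3 + (-5*S)*C = 3 - 5*C*S)
P = √30 (P = √((3 - 5*(-6)*(3 - 6)) + 117) = √((3 - 5*(-6)*(-3)) + 117) = √((3 - 90) + 117) = √(-87 + 117) = √30 ≈ 5.4772)
P² = (√30)² = 30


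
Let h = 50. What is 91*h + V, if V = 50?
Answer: 4600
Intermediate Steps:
91*h + V = 91*50 + 50 = 4550 + 50 = 4600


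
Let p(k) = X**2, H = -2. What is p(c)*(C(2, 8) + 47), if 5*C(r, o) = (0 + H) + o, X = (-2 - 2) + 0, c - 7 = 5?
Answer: 3856/5 ≈ 771.20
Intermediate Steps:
c = 12 (c = 7 + 5 = 12)
X = -4 (X = -4 + 0 = -4)
C(r, o) = -2/5 + o/5 (C(r, o) = ((0 - 2) + o)/5 = (-2 + o)/5 = -2/5 + o/5)
p(k) = 16 (p(k) = (-4)**2 = 16)
p(c)*(C(2, 8) + 47) = 16*((-2/5 + (1/5)*8) + 47) = 16*((-2/5 + 8/5) + 47) = 16*(6/5 + 47) = 16*(241/5) = 3856/5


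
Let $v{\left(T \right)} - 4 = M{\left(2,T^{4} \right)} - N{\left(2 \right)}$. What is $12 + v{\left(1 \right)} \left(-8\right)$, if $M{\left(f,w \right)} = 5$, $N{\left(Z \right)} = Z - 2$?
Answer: $-60$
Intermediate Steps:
$N{\left(Z \right)} = -2 + Z$
$v{\left(T \right)} = 9$ ($v{\left(T \right)} = 4 + \left(5 - \left(-2 + 2\right)\right) = 4 + \left(5 - 0\right) = 4 + \left(5 + 0\right) = 4 + 5 = 9$)
$12 + v{\left(1 \right)} \left(-8\right) = 12 + 9 \left(-8\right) = 12 - 72 = -60$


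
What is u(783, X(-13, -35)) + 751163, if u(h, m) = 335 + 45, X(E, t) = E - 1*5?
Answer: 751543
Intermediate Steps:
X(E, t) = -5 + E (X(E, t) = E - 5 = -5 + E)
u(h, m) = 380
u(783, X(-13, -35)) + 751163 = 380 + 751163 = 751543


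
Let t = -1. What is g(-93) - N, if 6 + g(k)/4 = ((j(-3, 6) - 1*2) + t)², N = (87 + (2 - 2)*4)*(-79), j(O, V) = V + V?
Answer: 7173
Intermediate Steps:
j(O, V) = 2*V
N = -6873 (N = (87 + 0*4)*(-79) = (87 + 0)*(-79) = 87*(-79) = -6873)
g(k) = 300 (g(k) = -24 + 4*((2*6 - 1*2) - 1)² = -24 + 4*((12 - 2) - 1)² = -24 + 4*(10 - 1)² = -24 + 4*9² = -24 + 4*81 = -24 + 324 = 300)
g(-93) - N = 300 - 1*(-6873) = 300 + 6873 = 7173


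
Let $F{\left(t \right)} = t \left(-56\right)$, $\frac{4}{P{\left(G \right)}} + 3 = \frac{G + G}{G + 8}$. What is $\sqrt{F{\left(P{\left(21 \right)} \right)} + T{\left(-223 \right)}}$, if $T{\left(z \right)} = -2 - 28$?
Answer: $\frac{\sqrt{25730}}{15} \approx 10.694$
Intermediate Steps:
$T{\left(z \right)} = -30$ ($T{\left(z \right)} = -2 - 28 = -30$)
$P{\left(G \right)} = \frac{4}{-3 + \frac{2 G}{8 + G}}$ ($P{\left(G \right)} = \frac{4}{-3 + \frac{G + G}{G + 8}} = \frac{4}{-3 + \frac{2 G}{8 + G}}$)
$F{\left(t \right)} = - 56 t$
$\sqrt{F{\left(P{\left(21 \right)} \right)} + T{\left(-223 \right)}} = \sqrt{- 56 \frac{4 \left(-8 - 21\right)}{24 + 21} - 30} = \sqrt{- 56 \frac{4 \left(-8 - 21\right)}{45} - 30} = \sqrt{- 56 \cdot 4 \cdot \frac{1}{45} \left(-29\right) - 30} = \sqrt{\left(-56\right) \left(- \frac{116}{45}\right) - 30} = \sqrt{\frac{6496}{45} - 30} = \sqrt{\frac{5146}{45}} = \frac{\sqrt{25730}}{15}$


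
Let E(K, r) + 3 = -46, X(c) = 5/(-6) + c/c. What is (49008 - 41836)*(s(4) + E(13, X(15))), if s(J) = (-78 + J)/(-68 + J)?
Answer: -2745083/8 ≈ -3.4314e+5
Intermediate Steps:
X(c) = ⅙ (X(c) = 5*(-⅙) + 1 = -⅚ + 1 = ⅙)
E(K, r) = -49 (E(K, r) = -3 - 46 = -49)
s(J) = (-78 + J)/(-68 + J)
(49008 - 41836)*(s(4) + E(13, X(15))) = (49008 - 41836)*((-78 + 4)/(-68 + 4) - 49) = 7172*(-74/(-64) - 49) = 7172*(-1/64*(-74) - 49) = 7172*(37/32 - 49) = 7172*(-1531/32) = -2745083/8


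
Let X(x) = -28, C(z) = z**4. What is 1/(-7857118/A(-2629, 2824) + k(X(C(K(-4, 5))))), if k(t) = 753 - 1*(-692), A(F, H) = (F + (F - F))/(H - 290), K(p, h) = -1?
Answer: 2629/19913735917 ≈ 1.3202e-7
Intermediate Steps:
A(F, H) = F/(-290 + H) (A(F, H) = (F + 0)/(-290 + H) = F/(-290 + H))
k(t) = 1445 (k(t) = 753 + 692 = 1445)
1/(-7857118/A(-2629, 2824) + k(X(C(K(-4, 5))))) = 1/(-7857118/((-2629/(-290 + 2824))) + 1445) = 1/(-7857118/((-2629/2534)) + 1445) = 1/(-7857118/((-2629*1/2534)) + 1445) = 1/(-7857118/(-2629/2534) + 1445) = 1/(-7857118*(-2534/2629) + 1445) = 1/(19909937012/2629 + 1445) = 1/(19913735917/2629) = 2629/19913735917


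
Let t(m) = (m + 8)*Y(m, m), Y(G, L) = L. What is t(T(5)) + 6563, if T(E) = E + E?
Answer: 6743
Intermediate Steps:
T(E) = 2*E
t(m) = m*(8 + m) (t(m) = (m + 8)*m = (8 + m)*m = m*(8 + m))
t(T(5)) + 6563 = (2*5)*(8 + 2*5) + 6563 = 10*(8 + 10) + 6563 = 10*18 + 6563 = 180 + 6563 = 6743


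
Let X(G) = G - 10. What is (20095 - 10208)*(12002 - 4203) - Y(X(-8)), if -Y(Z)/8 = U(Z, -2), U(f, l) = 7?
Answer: 77108769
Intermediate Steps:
X(G) = -10 + G
Y(Z) = -56 (Y(Z) = -8*7 = -56)
(20095 - 10208)*(12002 - 4203) - Y(X(-8)) = (20095 - 10208)*(12002 - 4203) - 1*(-56) = 9887*7799 + 56 = 77108713 + 56 = 77108769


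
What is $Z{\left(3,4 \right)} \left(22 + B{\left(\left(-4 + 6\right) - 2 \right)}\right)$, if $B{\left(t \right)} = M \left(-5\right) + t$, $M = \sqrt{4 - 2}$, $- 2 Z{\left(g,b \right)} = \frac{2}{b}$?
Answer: $- \frac{11}{2} + \frac{5 \sqrt{2}}{4} \approx -3.7322$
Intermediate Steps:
$Z{\left(g,b \right)} = - \frac{1}{b}$ ($Z{\left(g,b \right)} = - \frac{2 \frac{1}{b}}{2} = - \frac{1}{b}$)
$M = \sqrt{2} \approx 1.4142$
$B{\left(t \right)} = t - 5 \sqrt{2}$ ($B{\left(t \right)} = \sqrt{2} \left(-5\right) + t = - 5 \sqrt{2} + t = t - 5 \sqrt{2}$)
$Z{\left(3,4 \right)} \left(22 + B{\left(\left(-4 + 6\right) - 2 \right)}\right) = - \frac{1}{4} \left(22 + \left(\left(\left(-4 + 6\right) - 2\right) - 5 \sqrt{2}\right)\right) = \left(-1\right) \frac{1}{4} \left(22 + \left(\left(2 - 2\right) - 5 \sqrt{2}\right)\right) = - \frac{22 + \left(0 - 5 \sqrt{2}\right)}{4} = - \frac{22 - 5 \sqrt{2}}{4} = - \frac{11}{2} + \frac{5 \sqrt{2}}{4}$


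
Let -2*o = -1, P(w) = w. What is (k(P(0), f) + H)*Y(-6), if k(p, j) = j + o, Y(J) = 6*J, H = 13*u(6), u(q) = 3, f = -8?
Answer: -1134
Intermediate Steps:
o = ½ (o = -½*(-1) = ½ ≈ 0.50000)
H = 39 (H = 13*3 = 39)
k(p, j) = ½ + j (k(p, j) = j + ½ = ½ + j)
(k(P(0), f) + H)*Y(-6) = ((½ - 8) + 39)*(6*(-6)) = (-15/2 + 39)*(-36) = (63/2)*(-36) = -1134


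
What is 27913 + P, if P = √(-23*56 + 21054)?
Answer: 27913 + √19766 ≈ 28054.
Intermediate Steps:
P = √19766 (P = √(-1288 + 21054) = √19766 ≈ 140.59)
27913 + P = 27913 + √19766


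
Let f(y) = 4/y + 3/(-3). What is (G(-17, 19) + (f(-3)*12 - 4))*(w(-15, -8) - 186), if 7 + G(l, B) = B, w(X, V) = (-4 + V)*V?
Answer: 1800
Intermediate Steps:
w(X, V) = V*(-4 + V)
G(l, B) = -7 + B
f(y) = -1 + 4/y (f(y) = 4/y + 3*(-⅓) = 4/y - 1 = -1 + 4/y)
(G(-17, 19) + (f(-3)*12 - 4))*(w(-15, -8) - 186) = ((-7 + 19) + (((4 - 1*(-3))/(-3))*12 - 4))*(-8*(-4 - 8) - 186) = (12 + (-(4 + 3)/3*12 - 4))*(-8*(-12) - 186) = (12 + (-⅓*7*12 - 4))*(96 - 186) = (12 + (-7/3*12 - 4))*(-90) = (12 + (-28 - 4))*(-90) = (12 - 32)*(-90) = -20*(-90) = 1800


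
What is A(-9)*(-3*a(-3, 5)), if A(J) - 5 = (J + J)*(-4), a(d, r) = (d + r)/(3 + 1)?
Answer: -231/2 ≈ -115.50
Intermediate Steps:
a(d, r) = d/4 + r/4 (a(d, r) = (d + r)/4 = (d + r)*(¼) = d/4 + r/4)
A(J) = 5 - 8*J (A(J) = 5 + (J + J)*(-4) = 5 + (2*J)*(-4) = 5 - 8*J)
A(-9)*(-3*a(-3, 5)) = (5 - 8*(-9))*(-3*((¼)*(-3) + (¼)*5)) = (5 + 72)*(-3*(-¾ + 5/4)) = 77*(-3*½) = 77*(-3/2) = -231/2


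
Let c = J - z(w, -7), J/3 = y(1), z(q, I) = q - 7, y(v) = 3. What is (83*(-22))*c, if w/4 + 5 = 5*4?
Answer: 80344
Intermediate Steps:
w = 60 (w = -20 + 4*(5*4) = -20 + 4*20 = -20 + 80 = 60)
z(q, I) = -7 + q
J = 9 (J = 3*3 = 9)
c = -44 (c = 9 - (-7 + 60) = 9 - 1*53 = 9 - 53 = -44)
(83*(-22))*c = (83*(-22))*(-44) = -1826*(-44) = 80344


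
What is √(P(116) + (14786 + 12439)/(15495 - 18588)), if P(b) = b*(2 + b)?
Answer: √14540453843/1031 ≈ 116.96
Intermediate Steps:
√(P(116) + (14786 + 12439)/(15495 - 18588)) = √(116*(2 + 116) + (14786 + 12439)/(15495 - 18588)) = √(116*118 + 27225/(-3093)) = √(13688 + 27225*(-1/3093)) = √(13688 - 9075/1031) = √(14103253/1031) = √14540453843/1031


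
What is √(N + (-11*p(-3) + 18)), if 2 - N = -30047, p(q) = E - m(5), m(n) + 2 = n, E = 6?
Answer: √30034 ≈ 173.30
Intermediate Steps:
m(n) = -2 + n
p(q) = 3 (p(q) = 6 - (-2 + 5) = 6 - 1*3 = 6 - 3 = 3)
N = 30049 (N = 2 - 1*(-30047) = 2 + 30047 = 30049)
√(N + (-11*p(-3) + 18)) = √(30049 + (-11*3 + 18)) = √(30049 + (-33 + 18)) = √(30049 - 15) = √30034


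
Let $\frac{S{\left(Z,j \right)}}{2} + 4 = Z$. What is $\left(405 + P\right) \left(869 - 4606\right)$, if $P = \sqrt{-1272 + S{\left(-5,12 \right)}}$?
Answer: $-1513485 - 3737 i \sqrt{1290} \approx -1.5135 \cdot 10^{6} - 1.3422 \cdot 10^{5} i$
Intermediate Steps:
$S{\left(Z,j \right)} = -8 + 2 Z$
$P = i \sqrt{1290}$ ($P = \sqrt{-1272 + \left(-8 + 2 \left(-5\right)\right)} = \sqrt{-1272 - 18} = \sqrt{-1290} = i \sqrt{1290} \approx 35.917 i$)
$\left(405 + P\right) \left(869 - 4606\right) = \left(405 + i \sqrt{1290}\right) \left(869 - 4606\right) = \left(405 + i \sqrt{1290}\right) \left(-3737\right) = -1513485 - 3737 i \sqrt{1290}$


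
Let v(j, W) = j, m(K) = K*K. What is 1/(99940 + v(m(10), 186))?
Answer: 1/100040 ≈ 9.9960e-6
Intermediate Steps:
m(K) = K²
1/(99940 + v(m(10), 186)) = 1/(99940 + 10²) = 1/(99940 + 100) = 1/100040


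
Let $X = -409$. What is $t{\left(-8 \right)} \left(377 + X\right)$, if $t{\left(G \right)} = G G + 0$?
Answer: $-2048$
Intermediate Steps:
$t{\left(G \right)} = G^{2}$ ($t{\left(G \right)} = G^{2} + 0 = G^{2}$)
$t{\left(-8 \right)} \left(377 + X\right) = \left(-8\right)^{2} \left(377 - 409\right) = 64 \left(-32\right) = -2048$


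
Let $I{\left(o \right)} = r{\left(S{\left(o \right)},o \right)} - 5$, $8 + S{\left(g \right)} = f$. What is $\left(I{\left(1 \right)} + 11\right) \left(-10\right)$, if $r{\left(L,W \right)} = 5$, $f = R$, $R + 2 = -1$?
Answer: $-110$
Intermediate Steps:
$R = -3$ ($R = -2 - 1 = -3$)
$f = -3$
$S{\left(g \right)} = -11$ ($S{\left(g \right)} = -8 - 3 = -11$)
$I{\left(o \right)} = 0$ ($I{\left(o \right)} = 5 - 5 = 0$)
$\left(I{\left(1 \right)} + 11\right) \left(-10\right) = \left(0 + 11\right) \left(-10\right) = 11 \left(-10\right) = -110$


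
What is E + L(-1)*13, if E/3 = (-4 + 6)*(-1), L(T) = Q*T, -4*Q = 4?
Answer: 7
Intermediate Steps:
Q = -1 (Q = -1/4*4 = -1)
L(T) = -T
E = -6 (E = 3*((-4 + 6)*(-1)) = 3*(2*(-1)) = 3*(-2) = -6)
E + L(-1)*13 = -6 - 1*(-1)*13 = -6 + 1*13 = -6 + 13 = 7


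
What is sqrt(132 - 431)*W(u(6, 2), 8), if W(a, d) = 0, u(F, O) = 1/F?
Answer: 0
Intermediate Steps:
sqrt(132 - 431)*W(u(6, 2), 8) = sqrt(132 - 431)*0 = sqrt(-299)*0 = (I*sqrt(299))*0 = 0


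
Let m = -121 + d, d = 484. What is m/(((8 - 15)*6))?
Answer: -121/14 ≈ -8.6429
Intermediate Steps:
m = 363 (m = -121 + 484 = 363)
m/(((8 - 15)*6)) = 363/(((8 - 15)*6)) = 363/((-7*6)) = 363/(-42) = 363*(-1/42) = -121/14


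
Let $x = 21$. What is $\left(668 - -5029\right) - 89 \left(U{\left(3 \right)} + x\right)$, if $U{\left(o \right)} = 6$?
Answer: $3294$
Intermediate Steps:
$\left(668 - -5029\right) - 89 \left(U{\left(3 \right)} + x\right) = \left(668 - -5029\right) - 89 \left(6 + 21\right) = \left(668 + 5029\right) - 2403 = 5697 - 2403 = 3294$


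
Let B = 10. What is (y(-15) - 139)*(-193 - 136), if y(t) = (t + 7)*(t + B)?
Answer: 32571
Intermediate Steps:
y(t) = (7 + t)*(10 + t) (y(t) = (t + 7)*(t + 10) = (7 + t)*(10 + t))
(y(-15) - 139)*(-193 - 136) = ((70 + (-15)² + 17*(-15)) - 139)*(-193 - 136) = ((70 + 225 - 255) - 139)*(-329) = (40 - 139)*(-329) = -99*(-329) = 32571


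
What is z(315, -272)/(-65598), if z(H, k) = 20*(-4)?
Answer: 40/32799 ≈ 0.0012196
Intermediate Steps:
z(H, k) = -80
z(315, -272)/(-65598) = -80/(-65598) = -80*(-1/65598) = 40/32799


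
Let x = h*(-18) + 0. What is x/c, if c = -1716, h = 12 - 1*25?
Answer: -3/22 ≈ -0.13636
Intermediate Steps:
h = -13 (h = 12 - 25 = -13)
x = 234 (x = -13*(-18) + 0 = 234 + 0 = 234)
x/c = 234/(-1716) = 234*(-1/1716) = -3/22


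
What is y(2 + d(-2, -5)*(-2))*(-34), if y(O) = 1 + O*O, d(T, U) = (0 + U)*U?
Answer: -78370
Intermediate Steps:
d(T, U) = U**2 (d(T, U) = U*U = U**2)
y(O) = 1 + O**2
y(2 + d(-2, -5)*(-2))*(-34) = (1 + (2 + (-5)**2*(-2))**2)*(-34) = (1 + (2 + 25*(-2))**2)*(-34) = (1 + (2 - 50)**2)*(-34) = (1 + (-48)**2)*(-34) = (1 + 2304)*(-34) = 2305*(-34) = -78370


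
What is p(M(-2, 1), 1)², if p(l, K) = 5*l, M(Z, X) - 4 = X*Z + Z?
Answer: 0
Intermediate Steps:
M(Z, X) = 4 + Z + X*Z (M(Z, X) = 4 + (X*Z + Z) = 4 + (Z + X*Z) = 4 + Z + X*Z)
p(M(-2, 1), 1)² = (5*(4 - 2 + 1*(-2)))² = (5*(4 - 2 - 2))² = (5*0)² = 0² = 0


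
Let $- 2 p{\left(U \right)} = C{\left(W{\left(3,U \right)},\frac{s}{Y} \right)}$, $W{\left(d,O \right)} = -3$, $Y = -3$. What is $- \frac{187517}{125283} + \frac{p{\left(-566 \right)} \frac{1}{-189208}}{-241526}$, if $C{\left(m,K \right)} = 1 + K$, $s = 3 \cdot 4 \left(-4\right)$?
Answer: $- \frac{17138548034277683}{11450528288696928} \approx -1.4967$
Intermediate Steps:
$s = -48$ ($s = 12 \left(-4\right) = -48$)
$p{\left(U \right)} = - \frac{17}{2}$ ($p{\left(U \right)} = - \frac{1 - \frac{48}{-3}}{2} = - \frac{1 - -16}{2} = - \frac{1 + 16}{2} = \left(- \frac{1}{2}\right) 17 = - \frac{17}{2}$)
$- \frac{187517}{125283} + \frac{p{\left(-566 \right)} \frac{1}{-189208}}{-241526} = - \frac{187517}{125283} + \frac{\left(- \frac{17}{2}\right) \frac{1}{-189208}}{-241526} = \left(-187517\right) \frac{1}{125283} + \left(- \frac{17}{2}\right) \left(- \frac{1}{189208}\right) \left(- \frac{1}{241526}\right) = - \frac{187517}{125283} + \frac{17}{378416} \left(- \frac{1}{241526}\right) = - \frac{187517}{125283} - \frac{17}{91397302816} = - \frac{17138548034277683}{11450528288696928}$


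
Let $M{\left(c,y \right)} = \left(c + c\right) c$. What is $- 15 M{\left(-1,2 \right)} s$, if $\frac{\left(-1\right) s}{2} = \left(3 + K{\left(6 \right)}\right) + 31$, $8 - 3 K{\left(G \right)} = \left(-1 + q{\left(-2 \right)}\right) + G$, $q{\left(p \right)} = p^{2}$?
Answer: $2020$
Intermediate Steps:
$M{\left(c,y \right)} = 2 c^{2}$ ($M{\left(c,y \right)} = 2 c c = 2 c^{2}$)
$K{\left(G \right)} = \frac{5}{3} - \frac{G}{3}$ ($K{\left(G \right)} = \frac{8}{3} - \frac{\left(-1 + \left(-2\right)^{2}\right) + G}{3} = \frac{8}{3} - \frac{\left(-1 + 4\right) + G}{3} = \frac{8}{3} - \frac{3 + G}{3} = \frac{8}{3} - \left(1 + \frac{G}{3}\right) = \frac{5}{3} - \frac{G}{3}$)
$s = - \frac{202}{3}$ ($s = - 2 \left(\left(3 + \left(\frac{5}{3} - 2\right)\right) + 31\right) = - 2 \left(\left(3 - \frac{1}{3}\right) + 31\right) = - 2 \left(\frac{8}{3} + 31\right) = \left(-2\right) \frac{101}{3} = - \frac{202}{3} \approx -67.333$)
$- 15 M{\left(-1,2 \right)} s = - 15 \cdot 2 \left(-1\right)^{2} \left(- \frac{202}{3}\right) = - 15 \cdot 2 \cdot 1 \left(- \frac{202}{3}\right) = \left(-15\right) 2 \left(- \frac{202}{3}\right) = \left(-30\right) \left(- \frac{202}{3}\right) = 2020$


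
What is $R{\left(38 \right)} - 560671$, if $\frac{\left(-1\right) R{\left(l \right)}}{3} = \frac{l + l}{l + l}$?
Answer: $-560674$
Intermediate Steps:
$R{\left(l \right)} = -3$ ($R{\left(l \right)} = - 3 \frac{l + l}{l + l} = - 3 \frac{2 l}{2 l} = - 3 \cdot 2 l \frac{1}{2 l} = \left(-3\right) 1 = -3$)
$R{\left(38 \right)} - 560671 = -3 - 560671 = -560674$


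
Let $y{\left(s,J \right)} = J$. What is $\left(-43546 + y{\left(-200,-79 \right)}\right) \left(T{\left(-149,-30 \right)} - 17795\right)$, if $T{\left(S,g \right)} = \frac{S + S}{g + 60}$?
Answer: $\frac{2330220650}{3} \approx 7.7674 \cdot 10^{8}$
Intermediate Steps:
$T{\left(S,g \right)} = \frac{2 S}{60 + g}$
$\left(-43546 + y{\left(-200,-79 \right)}\right) \left(T{\left(-149,-30 \right)} - 17795\right) = \left(-43546 - 79\right) \left(2 \left(-149\right) \frac{1}{60 - 30} - 17795\right) = - 43625 \left(2 \left(-149\right) \frac{1}{30} - 17795\right) = - 43625 \left(- \frac{149}{15} - 17795\right) = \left(-43625\right) \left(- \frac{267074}{15}\right) = \frac{2330220650}{3}$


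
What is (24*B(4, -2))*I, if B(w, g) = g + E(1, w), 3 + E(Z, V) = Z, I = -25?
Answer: 2400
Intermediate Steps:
E(Z, V) = -3 + Z
B(w, g) = -2 + g (B(w, g) = g + (-3 + 1) = g - 2 = -2 + g)
(24*B(4, -2))*I = (24*(-2 - 2))*(-25) = (24*(-4))*(-25) = -96*(-25) = 2400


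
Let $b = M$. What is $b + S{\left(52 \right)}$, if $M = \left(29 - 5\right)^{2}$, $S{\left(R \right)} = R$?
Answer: $628$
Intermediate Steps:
$M = 576$ ($M = 24^{2} = 576$)
$b = 576$
$b + S{\left(52 \right)} = 576 + 52 = 628$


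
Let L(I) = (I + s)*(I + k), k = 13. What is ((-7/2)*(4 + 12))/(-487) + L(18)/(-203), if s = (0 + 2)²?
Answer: -320766/98861 ≈ -3.2446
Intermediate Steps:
s = 4 (s = 2² = 4)
L(I) = (4 + I)*(13 + I) (L(I) = (I + 4)*(I + 13) = (4 + I)*(13 + I))
((-7/2)*(4 + 12))/(-487) + L(18)/(-203) = ((-7/2)*(4 + 12))/(-487) + (52 + 18² + 17*18)/(-203) = (-7*½*16)*(-1/487) + (52 + 324 + 306)*(-1/203) = -7/2*16*(-1/487) + 682*(-1/203) = -56*(-1/487) - 682/203 = 56/487 - 682/203 = -320766/98861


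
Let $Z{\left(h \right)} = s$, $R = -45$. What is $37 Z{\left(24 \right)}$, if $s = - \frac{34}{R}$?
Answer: $\frac{1258}{45} \approx 27.956$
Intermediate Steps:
$s = \frac{34}{45}$ ($s = - \frac{34}{-45} = \left(-34\right) \left(- \frac{1}{45}\right) = \frac{34}{45} \approx 0.75556$)
$Z{\left(h \right)} = \frac{34}{45}$
$37 Z{\left(24 \right)} = 37 \cdot \frac{34}{45} = \frac{1258}{45}$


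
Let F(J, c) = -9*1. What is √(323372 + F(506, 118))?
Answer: √323363 ≈ 568.65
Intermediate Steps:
F(J, c) = -9
√(323372 + F(506, 118)) = √(323372 - 9) = √323363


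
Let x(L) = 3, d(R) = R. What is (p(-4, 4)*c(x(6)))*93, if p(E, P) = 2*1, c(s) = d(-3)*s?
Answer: -1674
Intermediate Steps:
c(s) = -3*s
p(E, P) = 2
(p(-4, 4)*c(x(6)))*93 = (2*(-3*3))*93 = (2*(-9))*93 = -18*93 = -1674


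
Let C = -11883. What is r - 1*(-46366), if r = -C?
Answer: 58249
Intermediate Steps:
r = 11883 (r = -1*(-11883) = 11883)
r - 1*(-46366) = 11883 - 1*(-46366) = 11883 + 46366 = 58249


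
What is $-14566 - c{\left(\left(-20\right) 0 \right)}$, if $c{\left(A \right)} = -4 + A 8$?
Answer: $-14562$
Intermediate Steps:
$c{\left(A \right)} = -4 + 8 A$
$-14566 - c{\left(\left(-20\right) 0 \right)} = -14566 - \left(-4 + 8 \left(\left(-20\right) 0\right)\right) = -14566 - \left(-4 + 8 \cdot 0\right) = -14566 - \left(-4 + 0\right) = -14566 - -4 = -14566 + 4 = -14562$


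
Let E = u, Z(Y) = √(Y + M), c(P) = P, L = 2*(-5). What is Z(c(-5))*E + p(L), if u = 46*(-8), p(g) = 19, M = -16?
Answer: 19 - 368*I*√21 ≈ 19.0 - 1686.4*I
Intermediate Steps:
L = -10
u = -368
Z(Y) = √(-16 + Y) (Z(Y) = √(Y - 16) = √(-16 + Y))
E = -368
Z(c(-5))*E + p(L) = √(-16 - 5)*(-368) + 19 = √(-21)*(-368) + 19 = (I*√21)*(-368) + 19 = -368*I*√21 + 19 = 19 - 368*I*√21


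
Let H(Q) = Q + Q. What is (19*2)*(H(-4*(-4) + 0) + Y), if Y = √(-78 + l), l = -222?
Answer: 1216 + 380*I*√3 ≈ 1216.0 + 658.18*I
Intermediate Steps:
H(Q) = 2*Q
Y = 10*I*√3 (Y = √(-78 - 222) = √(-300) = 10*I*√3 ≈ 17.32*I)
(19*2)*(H(-4*(-4) + 0) + Y) = (19*2)*(2*(-4*(-4) + 0) + 10*I*√3) = 38*(2*(16 + 0) + 10*I*√3) = 38*(2*16 + 10*I*√3) = 38*(32 + 10*I*√3) = 1216 + 380*I*√3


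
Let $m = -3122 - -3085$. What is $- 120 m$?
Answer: $4440$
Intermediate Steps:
$m = -37$ ($m = -3122 + 3085 = -37$)
$- 120 m = \left(-120\right) \left(-37\right) = 4440$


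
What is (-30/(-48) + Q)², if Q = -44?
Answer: 120409/64 ≈ 1881.4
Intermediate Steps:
(-30/(-48) + Q)² = (-30/(-48) - 44)² = (-30*(-1/48) - 44)² = (5/8 - 44)² = (-347/8)² = 120409/64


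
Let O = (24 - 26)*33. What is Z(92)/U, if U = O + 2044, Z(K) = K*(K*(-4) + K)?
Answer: -552/43 ≈ -12.837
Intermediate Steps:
O = -66 (O = -2*33 = -66)
Z(K) = -3*K² (Z(K) = K*(-4*K + K) = K*(-3*K) = -3*K²)
U = 1978 (U = -66 + 2044 = 1978)
Z(92)/U = -3*92²/1978 = -3*8464*(1/1978) = -25392*1/1978 = -552/43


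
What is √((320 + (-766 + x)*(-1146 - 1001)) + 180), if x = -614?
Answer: 4*√185210 ≈ 1721.4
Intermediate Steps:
√((320 + (-766 + x)*(-1146 - 1001)) + 180) = √((320 + (-766 - 614)*(-1146 - 1001)) + 180) = √((320 - 1380*(-2147)) + 180) = √((320 + 2962860) + 180) = √(2963180 + 180) = √2963360 = 4*√185210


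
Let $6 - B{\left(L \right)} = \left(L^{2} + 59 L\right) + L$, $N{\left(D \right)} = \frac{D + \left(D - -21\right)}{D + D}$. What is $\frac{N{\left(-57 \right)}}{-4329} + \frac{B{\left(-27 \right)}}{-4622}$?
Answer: $- \frac{36925394}{190082061} \approx -0.19426$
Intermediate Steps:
$N{\left(D \right)} = \frac{21 + 2 D}{2 D}$ ($N{\left(D \right)} = \frac{D + \left(D + 21\right)}{2 D} = \left(D + \left(21 + D\right)\right) \frac{1}{2 D} = \left(21 + 2 D\right) \frac{1}{2 D} = \frac{21 + 2 D}{2 D}$)
$B{\left(L \right)} = 6 - L^{2} - 60 L$ ($B{\left(L \right)} = 6 - \left(\left(L^{2} + 59 L\right) + L\right) = 6 - \left(L^{2} + 60 L\right) = 6 - L^{2} - 60 L$)
$\frac{N{\left(-57 \right)}}{-4329} + \frac{B{\left(-27 \right)}}{-4622} = \frac{\frac{1}{-57} \left(\frac{21}{2} - 57\right)}{-4329} + \frac{6 - \left(-27\right)^{2} - -1620}{-4622} = \left(- \frac{1}{57}\right) \left(- \frac{93}{2}\right) \left(- \frac{1}{4329}\right) + \left(6 - 729 + 1620\right) \left(- \frac{1}{4622}\right) = \frac{31}{38} \left(- \frac{1}{4329}\right) + \left(6 - 729 + 1620\right) \left(- \frac{1}{4622}\right) = - \frac{31}{164502} + 897 \left(- \frac{1}{4622}\right) = - \frac{31}{164502} - \frac{897}{4622} = - \frac{36925394}{190082061}$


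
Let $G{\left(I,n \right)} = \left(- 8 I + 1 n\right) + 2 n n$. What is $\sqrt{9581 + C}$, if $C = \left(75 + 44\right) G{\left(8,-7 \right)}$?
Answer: $\sqrt{12794} \approx 113.11$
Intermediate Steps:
$G{\left(I,n \right)} = n - 8 I + 2 n^{2}$ ($G{\left(I,n \right)} = \left(- 8 I + n\right) + 2 n^{2} = \left(n - 8 I\right) + 2 n^{2} = n - 8 I + 2 n^{2}$)
$C = 3213$ ($C = \left(75 + 44\right) \left(-7 - 64 + 2 \left(-7\right)^{2}\right) = 119 \left(-7 - 64 + 2 \cdot 49\right) = 119 \left(-7 - 64 + 98\right) = 119 \cdot 27 = 3213$)
$\sqrt{9581 + C} = \sqrt{9581 + 3213} = \sqrt{12794}$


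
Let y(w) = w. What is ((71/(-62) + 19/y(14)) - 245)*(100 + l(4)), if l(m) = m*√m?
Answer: -5736852/217 ≈ -26437.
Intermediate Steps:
l(m) = m^(3/2)
((71/(-62) + 19/y(14)) - 245)*(100 + l(4)) = ((71/(-62) + 19/14) - 245)*(100 + 4^(3/2)) = ((71*(-1/62) + 19*(1/14)) - 245)*(100 + 8) = ((-71/62 + 19/14) - 245)*108 = (46/217 - 245)*108 = -53119/217*108 = -5736852/217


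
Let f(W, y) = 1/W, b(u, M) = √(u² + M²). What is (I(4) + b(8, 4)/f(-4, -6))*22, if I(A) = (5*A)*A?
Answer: 1760 - 352*√5 ≈ 972.90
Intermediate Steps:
b(u, M) = √(M² + u²)
I(A) = 5*A²
(I(4) + b(8, 4)/f(-4, -6))*22 = (5*4² + √(4² + 8²)/(1/(-4)))*22 = (5*16 + √(16 + 64)/(-¼))*22 = (80 + √80*(-4))*22 = (80 + (4*√5)*(-4))*22 = (80 - 16*√5)*22 = 1760 - 352*√5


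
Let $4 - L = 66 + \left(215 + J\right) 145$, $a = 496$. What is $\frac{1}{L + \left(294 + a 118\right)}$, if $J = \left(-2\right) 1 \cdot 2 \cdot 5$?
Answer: $\frac{1}{30485} \approx 3.2803 \cdot 10^{-5}$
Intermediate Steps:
$J = -20$ ($J = \left(-2\right) 2 \cdot 5 = \left(-4\right) 5 = -20$)
$L = -28337$ ($L = 4 - \left(66 + \left(215 - 20\right) 145\right) = 4 - \left(66 + 195 \cdot 145\right) = 4 - \left(66 + 28275\right) = 4 - 28341 = -28337$)
$\frac{1}{L + \left(294 + a 118\right)} = \frac{1}{-28337 + \left(294 + 496 \cdot 118\right)} = \frac{1}{-28337 + \left(294 + 58528\right)} = \frac{1}{-28337 + 58822} = \frac{1}{30485}$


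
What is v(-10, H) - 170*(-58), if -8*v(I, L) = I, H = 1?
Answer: 39445/4 ≈ 9861.3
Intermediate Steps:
v(I, L) = -I/8
v(-10, H) - 170*(-58) = -⅛*(-10) - 170*(-58) = 5/4 + 9860 = 39445/4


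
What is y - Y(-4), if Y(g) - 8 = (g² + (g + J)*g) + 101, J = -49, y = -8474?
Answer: -8811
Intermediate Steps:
Y(g) = 109 + g² + g*(-49 + g) (Y(g) = 8 + ((g² + (g - 49)*g) + 101) = 8 + ((g² + (-49 + g)*g) + 101) = 8 + ((g² + g*(-49 + g)) + 101) = 8 + (101 + g² + g*(-49 + g)) = 109 + g² + g*(-49 + g))
y - Y(-4) = -8474 - (109 - 49*(-4) + 2*(-4)²) = -8474 - (109 + 196 + 2*16) = -8474 - (109 + 196 + 32) = -8474 - 1*337 = -8474 - 337 = -8811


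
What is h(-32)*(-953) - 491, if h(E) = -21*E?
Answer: -640907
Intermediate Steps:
h(-32)*(-953) - 491 = -21*(-32)*(-953) - 491 = 672*(-953) - 491 = -640416 - 491 = -640907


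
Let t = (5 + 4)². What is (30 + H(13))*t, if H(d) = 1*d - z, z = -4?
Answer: 3807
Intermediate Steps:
H(d) = 4 + d (H(d) = 1*d - 1*(-4) = d + 4 = 4 + d)
t = 81 (t = 9² = 81)
(30 + H(13))*t = (30 + (4 + 13))*81 = (30 + 17)*81 = 47*81 = 3807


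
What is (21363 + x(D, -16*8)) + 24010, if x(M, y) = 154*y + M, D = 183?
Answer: 25844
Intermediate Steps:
x(M, y) = M + 154*y
(21363 + x(D, -16*8)) + 24010 = (21363 + (183 + 154*(-16*8))) + 24010 = (21363 + (183 + 154*(-128))) + 24010 = (21363 + (183 - 19712)) + 24010 = (21363 - 19529) + 24010 = 1834 + 24010 = 25844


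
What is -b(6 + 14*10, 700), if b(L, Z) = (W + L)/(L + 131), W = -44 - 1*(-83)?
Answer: -185/277 ≈ -0.66787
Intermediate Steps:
W = 39 (W = -44 + 83 = 39)
b(L, Z) = (39 + L)/(131 + L) (b(L, Z) = (39 + L)/(L + 131) = (39 + L)/(131 + L))
-b(6 + 14*10, 700) = -(39 + (6 + 14*10))/(131 + (6 + 14*10)) = -(39 + (6 + 140))/(131 + (6 + 140)) = -(39 + 146)/(131 + 146) = -185/277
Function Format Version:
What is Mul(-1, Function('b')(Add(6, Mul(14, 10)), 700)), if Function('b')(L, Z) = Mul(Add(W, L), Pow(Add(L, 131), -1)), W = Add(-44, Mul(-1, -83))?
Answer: Rational(-185, 277) ≈ -0.66787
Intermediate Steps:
W = 39 (W = Add(-44, 83) = 39)
Function('b')(L, Z) = Mul(Pow(Add(131, L), -1), Add(39, L)) (Function('b')(L, Z) = Mul(Add(39, L), Pow(Add(L, 131), -1)) = Mul(Add(39, L), Pow(Add(131, L), -1)) = Mul(Pow(Add(131, L), -1), Add(39, L)))
Mul(-1, Function('b')(Add(6, Mul(14, 10)), 700)) = Mul(-1, Mul(Pow(Add(131, Add(6, Mul(14, 10))), -1), Add(39, Add(6, Mul(14, 10))))) = Mul(-1, Mul(Pow(Add(131, Add(6, 140)), -1), Add(39, Add(6, 140)))) = Mul(-1, Mul(Pow(Add(131, 146), -1), Add(39, 146))) = Mul(-1, Mul(Pow(277, -1), 185)) = Mul(-1, Mul(Rational(1, 277), 185)) = Mul(-1, Rational(185, 277)) = Rational(-185, 277)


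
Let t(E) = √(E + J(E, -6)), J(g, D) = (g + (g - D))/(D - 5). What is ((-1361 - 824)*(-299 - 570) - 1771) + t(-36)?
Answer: 1896994 + I*√30 ≈ 1.897e+6 + 5.4772*I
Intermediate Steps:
J(g, D) = (-D + 2*g)/(-5 + D)
t(E) = √(-6/11 + 9*E/11) (t(E) = √(E + (-1*(-6) + 2*E)/(-5 - 6)) = √(E + (6 + 2*E)/(-11)) = √(E - (6 + 2*E)/11) = √(E + (-6/11 - 2*E/11)) = √(-6/11 + 9*E/11))
((-1361 - 824)*(-299 - 570) - 1771) + t(-36) = ((-1361 - 824)*(-299 - 570) - 1771) + √(-66 + 99*(-36))/11 = (-2185*(-869) - 1771) + √(-66 - 3564)/11 = (1898765 - 1771) + √(-3630)/11 = 1896994 + (11*I*√30)/11 = 1896994 + I*√30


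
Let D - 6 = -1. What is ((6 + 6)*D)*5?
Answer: 300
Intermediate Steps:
D = 5 (D = 6 - 1 = 5)
((6 + 6)*D)*5 = ((6 + 6)*5)*5 = (12*5)*5 = 60*5 = 300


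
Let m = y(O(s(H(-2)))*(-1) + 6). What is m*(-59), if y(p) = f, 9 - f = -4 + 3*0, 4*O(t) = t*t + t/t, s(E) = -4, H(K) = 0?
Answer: -767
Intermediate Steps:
O(t) = ¼ + t²/4 (O(t) = (t*t + t/t)/4 = (t² + 1)/4 = (1 + t²)/4 = ¼ + t²/4)
f = 13 (f = 9 - (-4 + 3*0) = 9 - (-4 + 0) = 9 - 1*(-4) = 9 + 4 = 13)
y(p) = 13
m = 13
m*(-59) = 13*(-59) = -767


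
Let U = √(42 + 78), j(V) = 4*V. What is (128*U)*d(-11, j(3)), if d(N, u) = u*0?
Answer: 0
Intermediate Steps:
U = 2*√30 (U = √120 = 2*√30 ≈ 10.954)
d(N, u) = 0
(128*U)*d(-11, j(3)) = (128*(2*√30))*0 = (256*√30)*0 = 0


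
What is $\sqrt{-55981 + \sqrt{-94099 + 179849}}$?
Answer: $\sqrt{-55981 + 35 \sqrt{70}} \approx 235.98 i$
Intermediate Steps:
$\sqrt{-55981 + \sqrt{-94099 + 179849}} = \sqrt{-55981 + \sqrt{85750}} = \sqrt{-55981 + 35 \sqrt{70}}$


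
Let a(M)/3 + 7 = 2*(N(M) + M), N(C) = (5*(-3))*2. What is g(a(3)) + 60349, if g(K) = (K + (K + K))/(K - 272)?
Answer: 27459344/455 ≈ 60350.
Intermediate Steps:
N(C) = -30 (N(C) = -15*2 = -30)
a(M) = -201 + 6*M (a(M) = -21 + 3*(2*(-30 + M)) = -21 + 3*(-60 + 2*M) = -21 + (-180 + 6*M) = -201 + 6*M)
g(K) = 3*K/(-272 + K) (g(K) = (K + 2*K)/(-272 + K) = (3*K)/(-272 + K) = 3*K/(-272 + K))
g(a(3)) + 60349 = 3*(-201 + 6*3)/(-272 + (-201 + 6*3)) + 60349 = 3*(-201 + 18)/(-272 + (-201 + 18)) + 60349 = 3*(-183)/(-272 - 183) + 60349 = 3*(-183)/(-455) + 60349 = 3*(-183)*(-1/455) + 60349 = 549/455 + 60349 = 27459344/455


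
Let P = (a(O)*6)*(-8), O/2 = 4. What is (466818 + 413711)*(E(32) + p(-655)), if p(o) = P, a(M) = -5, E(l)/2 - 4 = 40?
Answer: 288813512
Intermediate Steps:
O = 8 (O = 2*4 = 8)
E(l) = 88 (E(l) = 8 + 2*40 = 8 + 80 = 88)
P = 240 (P = -5*6*(-8) = -30*(-8) = 240)
p(o) = 240
(466818 + 413711)*(E(32) + p(-655)) = (466818 + 413711)*(88 + 240) = 880529*328 = 288813512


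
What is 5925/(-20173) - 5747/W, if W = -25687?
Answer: -36261244/518183851 ≈ -0.069978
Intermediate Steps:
5925/(-20173) - 5747/W = 5925/(-20173) - 5747/(-25687) = 5925*(-1/20173) - 5747*(-1/25687) = -5925/20173 + 5747/25687 = -36261244/518183851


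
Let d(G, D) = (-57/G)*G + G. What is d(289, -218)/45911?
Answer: 232/45911 ≈ 0.0050533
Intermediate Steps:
d(G, D) = -57 + G
d(289, -218)/45911 = (-57 + 289)/45911 = 232*(1/45911) = 232/45911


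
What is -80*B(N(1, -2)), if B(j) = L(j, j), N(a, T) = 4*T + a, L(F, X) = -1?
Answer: 80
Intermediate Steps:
N(a, T) = a + 4*T
B(j) = -1
-80*B(N(1, -2)) = -80*(-1) = 80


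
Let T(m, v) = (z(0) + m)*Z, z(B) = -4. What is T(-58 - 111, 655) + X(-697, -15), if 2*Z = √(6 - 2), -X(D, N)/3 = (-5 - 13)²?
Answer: -1145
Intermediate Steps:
X(D, N) = -972 (X(D, N) = -3*(-5 - 13)² = -3*(-18)² = -3*324 = -972)
Z = 1 (Z = √(6 - 2)/2 = √4/2 = (½)*2 = 1)
T(m, v) = -4 + m (T(m, v) = (-4 + m)*1 = -4 + m)
T(-58 - 111, 655) + X(-697, -15) = (-4 + (-58 - 111)) - 972 = (-4 - 169) - 972 = -173 - 972 = -1145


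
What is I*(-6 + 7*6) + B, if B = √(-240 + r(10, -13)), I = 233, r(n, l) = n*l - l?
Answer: 8388 + I*√357 ≈ 8388.0 + 18.894*I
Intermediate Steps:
r(n, l) = -l + l*n (r(n, l) = l*n - l = -l + l*n)
B = I*√357 (B = √(-240 - 13*(-1 + 10)) = √(-240 - 13*9) = √(-240 - 117) = √(-357) = I*√357 ≈ 18.894*I)
I*(-6 + 7*6) + B = 233*(-6 + 7*6) + I*√357 = 233*(-6 + 42) + I*√357 = 233*36 + I*√357 = 8388 + I*√357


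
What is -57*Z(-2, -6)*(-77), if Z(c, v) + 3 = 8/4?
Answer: -4389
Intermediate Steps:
Z(c, v) = -1 (Z(c, v) = -3 + 8/4 = -3 + 8*(1/4) = -3 + 2 = -1)
-57*Z(-2, -6)*(-77) = -57*(-1)*(-77) = 57*(-77) = -4389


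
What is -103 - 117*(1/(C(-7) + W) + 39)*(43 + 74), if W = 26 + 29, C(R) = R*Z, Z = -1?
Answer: -33120077/62 ≈ -5.3420e+5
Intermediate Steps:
C(R) = -R (C(R) = R*(-1) = -R)
W = 55
-103 - 117*(1/(C(-7) + W) + 39)*(43 + 74) = -103 - 117*(1/(-1*(-7) + 55) + 39)*(43 + 74) = -103 - 117*(1/(7 + 55) + 39)*117 = -103 - 117*(1/62 + 39)*117 = -103 - 283023*117/62 = -103 - 117*283023/62 = -103 - 33113691/62 = -33120077/62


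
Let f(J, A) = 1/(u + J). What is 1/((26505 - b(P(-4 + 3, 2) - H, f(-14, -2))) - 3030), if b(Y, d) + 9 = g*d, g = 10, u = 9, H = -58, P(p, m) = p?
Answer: 1/23486 ≈ 4.2579e-5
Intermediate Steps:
f(J, A) = 1/(9 + J)
b(Y, d) = -9 + 10*d
1/((26505 - b(P(-4 + 3, 2) - H, f(-14, -2))) - 3030) = 1/((26505 - (-9 + 10/(9 - 14))) - 3030) = 1/((26505 - (-9 + 10/(-5))) - 3030) = 1/((26505 - (-9 + 10*(-⅕))) - 3030) = 1/((26505 - (-9 - 2)) - 3030) = 1/((26505 - 1*(-11)) - 3030) = 1/((26505 + 11) - 3030) = 1/(26516 - 3030) = 1/23486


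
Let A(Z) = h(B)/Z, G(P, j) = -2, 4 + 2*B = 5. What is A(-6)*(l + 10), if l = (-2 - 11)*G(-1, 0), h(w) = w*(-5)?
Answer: 15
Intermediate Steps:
B = ½ (B = -2 + (½)*5 = -2 + 5/2 = ½ ≈ 0.50000)
h(w) = -5*w
l = 26 (l = (-2 - 11)*(-2) = -13*(-2) = 26)
A(Z) = -5/(2*Z) (A(Z) = (-5*½)/Z = -5/(2*Z))
A(-6)*(l + 10) = (-5/2/(-6))*(26 + 10) = -5/2*(-⅙)*36 = (5/12)*36 = 15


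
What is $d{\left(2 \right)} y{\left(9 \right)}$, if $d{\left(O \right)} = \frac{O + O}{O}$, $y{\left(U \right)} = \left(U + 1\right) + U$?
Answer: $38$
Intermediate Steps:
$y{\left(U \right)} = 1 + 2 U$ ($y{\left(U \right)} = \left(1 + U\right) + U = 1 + 2 U$)
$d{\left(O \right)} = 2$ ($d{\left(O \right)} = \frac{2 O}{O} = 2$)
$d{\left(2 \right)} y{\left(9 \right)} = 2 \left(1 + 2 \cdot 9\right) = 2 \left(1 + 18\right) = 2 \cdot 19 = 38$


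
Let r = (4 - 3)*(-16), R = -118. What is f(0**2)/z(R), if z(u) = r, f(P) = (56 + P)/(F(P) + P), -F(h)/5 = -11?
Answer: -7/110 ≈ -0.063636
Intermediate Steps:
F(h) = 55 (F(h) = -5*(-11) = 55)
f(P) = (56 + P)/(55 + P)
r = -16 (r = 1*(-16) = -16)
z(u) = -16
f(0**2)/z(R) = ((56 + 0**2)/(55 + 0**2))/(-16) = ((56 + 0)/(55 + 0))*(-1/16) = (56/55)*(-1/16) = -7/110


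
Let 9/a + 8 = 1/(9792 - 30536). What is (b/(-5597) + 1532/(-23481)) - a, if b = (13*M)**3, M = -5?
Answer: 1093256076139285/21810067173621 ≈ 50.126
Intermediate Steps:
a = -186696/165953 (a = 9/(-8 + 1/(9792 - 30536)) = 9/(-8 + 1/(-20744)) = 9/(-8 - 1/20744) = 9/(-165953/20744) = 9*(-20744/165953) = -186696/165953 ≈ -1.1250)
b = -274625 (b = (13*(-5))**3 = (-65)**3 = -274625)
(b/(-5597) + 1532/(-23481)) - a = (-274625/(-5597) + 1532/(-23481)) - 1*(-186696/165953) = (-274625*(-1/5597) + 1532*(-1/23481)) + 186696/165953 = (274625/5597 - 1532/23481) + 186696/165953 = 6439895021/131423157 + 186696/165953 = 1093256076139285/21810067173621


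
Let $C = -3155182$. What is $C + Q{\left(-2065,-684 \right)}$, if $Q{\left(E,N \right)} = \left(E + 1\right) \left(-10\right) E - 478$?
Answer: $-45777260$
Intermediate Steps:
$Q{\left(E,N \right)} = -478 + E \left(-10 - 10 E\right)$ ($Q{\left(E,N \right)} = \left(1 + E\right) \left(-10\right) E - 478 = \left(-10 - 10 E\right) E - 478 = E \left(-10 - 10 E\right) - 478 = -478 + E \left(-10 - 10 E\right)$)
$C + Q{\left(-2065,-684 \right)} = -3155182 - \left(-20172 + 42642250\right) = -3155182 - 42622078 = -45777260$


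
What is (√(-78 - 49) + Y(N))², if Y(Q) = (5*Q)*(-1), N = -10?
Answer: (50 + I*√127)² ≈ 2373.0 + 1126.9*I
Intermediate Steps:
Y(Q) = -5*Q
(√(-78 - 49) + Y(N))² = (√(-78 - 49) - 5*(-10))² = (√(-127) + 50)² = (I*√127 + 50)² = (50 + I*√127)²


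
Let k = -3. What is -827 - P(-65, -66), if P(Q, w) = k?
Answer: -824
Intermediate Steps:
P(Q, w) = -3
-827 - P(-65, -66) = -827 - 1*(-3) = -827 + 3 = -824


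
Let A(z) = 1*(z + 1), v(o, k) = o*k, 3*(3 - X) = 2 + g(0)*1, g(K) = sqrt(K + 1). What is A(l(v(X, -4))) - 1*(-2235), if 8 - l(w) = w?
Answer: 2252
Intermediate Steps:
g(K) = sqrt(1 + K)
X = 2 (X = 3 - (2 + sqrt(1 + 0)*1)/3 = 3 - (2 + sqrt(1)*1)/3 = 3 - (2 + 1*1)/3 = 3 - (2 + 1)/3 = 3 - 1/3*3 = 3 - 1 = 2)
v(o, k) = k*o
l(w) = 8 - w
A(z) = 1 + z (A(z) = 1*(1 + z) = 1 + z)
A(l(v(X, -4))) - 1*(-2235) = (1 + (8 - (-4)*2)) - 1*(-2235) = (1 + (8 - 1*(-8))) + 2235 = (1 + (8 + 8)) + 2235 = (1 + 16) + 2235 = 17 + 2235 = 2252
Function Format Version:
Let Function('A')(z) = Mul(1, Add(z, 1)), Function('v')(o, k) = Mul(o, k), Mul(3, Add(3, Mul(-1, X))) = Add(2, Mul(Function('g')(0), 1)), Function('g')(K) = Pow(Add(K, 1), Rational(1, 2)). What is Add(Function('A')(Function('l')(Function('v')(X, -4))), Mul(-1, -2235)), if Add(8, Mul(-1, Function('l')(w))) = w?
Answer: 2252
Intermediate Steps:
Function('g')(K) = Pow(Add(1, K), Rational(1, 2))
X = 2 (X = Add(3, Mul(Rational(-1, 3), Add(2, Mul(Pow(Add(1, 0), Rational(1, 2)), 1)))) = Add(3, Mul(Rational(-1, 3), Add(2, Mul(Pow(1, Rational(1, 2)), 1)))) = Add(3, Mul(Rational(-1, 3), Add(2, Mul(1, 1)))) = Add(3, Mul(Rational(-1, 3), Add(2, 1))) = Add(3, Mul(Rational(-1, 3), 3)) = Add(3, -1) = 2)
Function('v')(o, k) = Mul(k, o)
Function('l')(w) = Add(8, Mul(-1, w))
Function('A')(z) = Add(1, z) (Function('A')(z) = Mul(1, Add(1, z)) = Add(1, z))
Add(Function('A')(Function('l')(Function('v')(X, -4))), Mul(-1, -2235)) = Add(Add(1, Add(8, Mul(-1, Mul(-4, 2)))), Mul(-1, -2235)) = Add(Add(1, Add(8, Mul(-1, -8))), 2235) = Add(Add(1, Add(8, 8)), 2235) = Add(Add(1, 16), 2235) = Add(17, 2235) = 2252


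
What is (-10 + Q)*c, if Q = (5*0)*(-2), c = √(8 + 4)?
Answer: -20*√3 ≈ -34.641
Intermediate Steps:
c = 2*√3 (c = √12 = 2*√3 ≈ 3.4641)
Q = 0 (Q = 0*(-2) = 0)
(-10 + Q)*c = (-10 + 0)*(2*√3) = -20*√3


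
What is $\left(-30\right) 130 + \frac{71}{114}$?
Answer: $- \frac{444529}{114} \approx -3899.4$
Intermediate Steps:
$\left(-30\right) 130 + \frac{71}{114} = -3900 + 71 \cdot \frac{1}{114} = -3900 + \frac{71}{114} = - \frac{444529}{114}$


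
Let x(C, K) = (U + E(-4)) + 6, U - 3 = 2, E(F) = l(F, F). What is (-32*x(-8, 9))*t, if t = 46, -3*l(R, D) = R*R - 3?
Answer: -29440/3 ≈ -9813.3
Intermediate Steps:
l(R, D) = 1 - R²/3 (l(R, D) = -(R*R - 3)/3 = -(R² - 3)/3 = -(-3 + R²)/3 = 1 - R²/3)
E(F) = 1 - F²/3
U = 5 (U = 3 + 2 = 5)
x(C, K) = 20/3 (x(C, K) = (5 + (1 - ⅓*(-4)²)) + 6 = (5 + (1 - ⅓*16)) + 6 = (5 + (1 - 16/3)) + 6 = (5 - 13/3) + 6 = ⅔ + 6 = 20/3)
(-32*x(-8, 9))*t = -32*20/3*46 = -640/3*46 = -29440/3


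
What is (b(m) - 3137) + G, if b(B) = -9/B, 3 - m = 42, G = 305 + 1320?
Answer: -19653/13 ≈ -1511.8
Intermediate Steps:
G = 1625
m = -39 (m = 3 - 1*42 = 3 - 42 = -39)
(b(m) - 3137) + G = (-9/(-39) - 3137) + 1625 = (-9*(-1/39) - 3137) + 1625 = (3/13 - 3137) + 1625 = -40778/13 + 1625 = -19653/13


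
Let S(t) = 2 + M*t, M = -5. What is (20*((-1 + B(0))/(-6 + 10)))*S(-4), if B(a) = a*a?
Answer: -110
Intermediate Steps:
B(a) = a²
S(t) = 2 - 5*t
(20*((-1 + B(0))/(-6 + 10)))*S(-4) = (20*((-1 + 0²)/(-6 + 10)))*(2 - 5*(-4)) = (20*((-1 + 0)/4))*(2 + 20) = (20*(-1*¼))*22 = (20*(-¼))*22 = -5*22 = -110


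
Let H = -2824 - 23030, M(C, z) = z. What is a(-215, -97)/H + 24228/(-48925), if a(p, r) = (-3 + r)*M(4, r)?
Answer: -550481606/632453475 ≈ -0.87039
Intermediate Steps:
a(p, r) = r*(-3 + r) (a(p, r) = (-3 + r)*r = r*(-3 + r))
H = -25854
a(-215, -97)/H + 24228/(-48925) = -97*(-3 - 97)/(-25854) + 24228/(-48925) = -97*(-100)*(-1/25854) + 24228*(-1/48925) = 9700*(-1/25854) - 24228/48925 = -4850/12927 - 24228/48925 = -550481606/632453475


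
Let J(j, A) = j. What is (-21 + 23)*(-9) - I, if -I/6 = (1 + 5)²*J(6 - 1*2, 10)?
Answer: 846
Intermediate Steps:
I = -864 (I = -6*(1 + 5)²*(6 - 1*2) = -6*6²*(6 - 2) = -216*4 = -6*144 = -864)
(-21 + 23)*(-9) - I = (-21 + 23)*(-9) - 1*(-864) = 2*(-9) + 864 = -18 + 864 = 846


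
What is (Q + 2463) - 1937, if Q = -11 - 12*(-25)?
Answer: 815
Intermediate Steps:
Q = 289 (Q = -11 + 300 = 289)
(Q + 2463) - 1937 = (289 + 2463) - 1937 = 2752 - 1937 = 815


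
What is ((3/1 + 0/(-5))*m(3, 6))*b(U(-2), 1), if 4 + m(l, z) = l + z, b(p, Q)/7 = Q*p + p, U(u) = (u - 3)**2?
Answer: 5250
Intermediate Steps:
U(u) = (-3 + u)**2
b(p, Q) = 7*p + 7*Q*p (b(p, Q) = 7*(Q*p + p) = 7*(p + Q*p) = 7*p + 7*Q*p)
m(l, z) = -4 + l + z (m(l, z) = -4 + (l + z) = -4 + l + z)
((3/1 + 0/(-5))*m(3, 6))*b(U(-2), 1) = ((3/1 + 0/(-5))*(-4 + 3 + 6))*(7*(-3 - 2)**2*(1 + 1)) = ((3*1 + 0*(-1/5))*5)*(7*(-5)**2*2) = ((3 + 0)*5)*(7*25*2) = (3*5)*350 = 15*350 = 5250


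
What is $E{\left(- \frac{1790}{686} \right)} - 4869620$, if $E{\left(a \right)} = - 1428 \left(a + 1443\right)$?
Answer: $- \frac{339398396}{49} \approx -6.9265 \cdot 10^{6}$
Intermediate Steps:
$E{\left(a \right)} = -2060604 - 1428 a$ ($E{\left(a \right)} = - 1428 \left(1443 + a\right) = -2060604 - 1428 a$)
$E{\left(- \frac{1790}{686} \right)} - 4869620 = \left(-2060604 - 1428 \left(- \frac{1790}{686}\right)\right) - 4869620 = \left(-2060604 - 1428 \left(\left(-1790\right) \frac{1}{686}\right)\right) - 4869620 = \left(-2060604 - - \frac{182580}{49}\right) - 4869620 = \left(-2060604 + \frac{182580}{49}\right) - 4869620 = - \frac{100787016}{49} - 4869620 = - \frac{339398396}{49}$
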